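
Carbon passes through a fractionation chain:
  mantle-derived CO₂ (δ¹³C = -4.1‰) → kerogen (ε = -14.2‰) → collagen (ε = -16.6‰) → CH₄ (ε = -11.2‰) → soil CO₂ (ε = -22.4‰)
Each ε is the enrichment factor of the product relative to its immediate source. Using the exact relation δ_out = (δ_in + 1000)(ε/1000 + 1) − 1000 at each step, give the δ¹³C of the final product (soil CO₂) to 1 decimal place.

-66.7‰

step 1: δ = (-4.10 + 1000)·(-14.2/1000 + 1) − 1000 = -18.24‰
step 2: δ = (-18.24 + 1000)·(-16.6/1000 + 1) − 1000 = -34.54‰
step 3: δ = (-34.54 + 1000)·(-11.2/1000 + 1) − 1000 = -45.35‰
step 4: δ = (-45.35 + 1000)·(-22.4/1000 + 1) − 1000 = -66.74‰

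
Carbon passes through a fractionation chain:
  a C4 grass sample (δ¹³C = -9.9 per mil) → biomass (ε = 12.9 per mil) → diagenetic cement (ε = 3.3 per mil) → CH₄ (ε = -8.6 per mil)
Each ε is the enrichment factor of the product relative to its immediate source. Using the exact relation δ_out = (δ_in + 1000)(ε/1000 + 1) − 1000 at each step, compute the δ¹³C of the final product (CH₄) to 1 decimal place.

-2.5 per mil

step 1: δ = (-9.90 + 1000)·(12.9/1000 + 1) − 1000 = 2.87 per mil
step 2: δ = (2.87 + 1000)·(3.3/1000 + 1) − 1000 = 6.18 per mil
step 3: δ = (6.18 + 1000)·(-8.6/1000 + 1) − 1000 = -2.47 per mil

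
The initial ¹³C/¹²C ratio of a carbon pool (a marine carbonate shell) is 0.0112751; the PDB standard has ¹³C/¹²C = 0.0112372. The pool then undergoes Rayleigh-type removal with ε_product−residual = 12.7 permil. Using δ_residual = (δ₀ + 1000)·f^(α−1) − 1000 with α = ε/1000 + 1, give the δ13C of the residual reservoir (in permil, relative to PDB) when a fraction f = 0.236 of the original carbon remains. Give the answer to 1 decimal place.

δ₀ = (0.0112751/0.0112372 − 1)×1000 = (1.003373 − 1)×1000 = 3.373 permil
α − 1 = ε/1000 = 0.0127
f^(α−1) = 0.236^(0.0127) = 0.981829
δ_res = (3.373 + 1000) × 0.981829 − 1000 = 985.141 − 1000 = -14.86 permil

-14.9 permil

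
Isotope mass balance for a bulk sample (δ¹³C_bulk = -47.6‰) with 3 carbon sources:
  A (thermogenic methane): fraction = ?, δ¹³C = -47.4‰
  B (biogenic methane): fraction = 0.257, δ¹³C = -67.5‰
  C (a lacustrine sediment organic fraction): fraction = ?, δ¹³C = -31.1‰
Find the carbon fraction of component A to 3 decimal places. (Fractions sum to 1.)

Let f_A and f_C be the unknown fractions; fractions sum to 1 so f_A + f_C = 0.743.
Mass balance: Σ fᵢ·δᵢ = δ_bulk ⇒ f_A·(-47.4) + f_C·(-31.1) = -47.6 − (-17.348) = -30.253
Substitute f_C = 0.743 − f_A:
f_A·(-47.4 − -31.1) = -30.253 − 0.743×(-31.1) = -7.145
f_A = -7.145 / -16.3 = 0.4384

0.438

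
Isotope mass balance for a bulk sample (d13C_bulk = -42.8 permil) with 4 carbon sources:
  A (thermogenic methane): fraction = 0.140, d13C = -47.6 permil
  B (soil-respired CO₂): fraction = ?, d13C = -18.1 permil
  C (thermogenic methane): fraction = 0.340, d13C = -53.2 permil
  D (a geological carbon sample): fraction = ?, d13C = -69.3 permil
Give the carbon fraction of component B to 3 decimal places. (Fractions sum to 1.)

0.351

Let f_B and f_D be the unknown fractions; fractions sum to 1 so f_B + f_D = 0.520.
Mass balance: Σ fᵢ·δᵢ = δ_bulk ⇒ f_B·(-18.1) + f_D·(-69.3) = -42.8 − (-24.752) = -18.048
Substitute f_D = 0.520 − f_B:
f_B·(-18.1 − -69.3) = -18.048 − 0.520×(-69.3) = 17.988
f_B = 17.988 / 51.2 = 0.3513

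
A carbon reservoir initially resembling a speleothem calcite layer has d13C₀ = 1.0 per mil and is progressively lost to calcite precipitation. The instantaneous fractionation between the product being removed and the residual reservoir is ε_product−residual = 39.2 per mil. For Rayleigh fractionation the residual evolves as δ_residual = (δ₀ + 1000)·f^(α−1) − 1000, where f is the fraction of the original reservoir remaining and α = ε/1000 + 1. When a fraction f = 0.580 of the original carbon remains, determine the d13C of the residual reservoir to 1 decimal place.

Rayleigh residual: δ_res = (δ₀ + 1000)·f^(α−1) − 1000
α = ε/1000 + 1 = 1.03920, so α − 1 = 0.03920
f^(α−1) = 0.580^(0.03920) = 0.978873
δ_res = (1.0 + 1000) × 0.978873 − 1000 = 979.852 − 1000 = -20.15 per mil

-20.1 per mil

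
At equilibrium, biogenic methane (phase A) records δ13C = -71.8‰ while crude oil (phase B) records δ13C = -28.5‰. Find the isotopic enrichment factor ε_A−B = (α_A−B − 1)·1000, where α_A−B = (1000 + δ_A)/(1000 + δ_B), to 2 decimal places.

-44.57‰

α_A−B = (1000 + -71.8) / (1000 + -28.5) = 928.2 / 971.5 = 0.955430
ε_A−B = (0.955430 − 1) × 1000 = -44.570‰
(The approximation ε ≈ δ_A − δ_B would give -43.3‰.)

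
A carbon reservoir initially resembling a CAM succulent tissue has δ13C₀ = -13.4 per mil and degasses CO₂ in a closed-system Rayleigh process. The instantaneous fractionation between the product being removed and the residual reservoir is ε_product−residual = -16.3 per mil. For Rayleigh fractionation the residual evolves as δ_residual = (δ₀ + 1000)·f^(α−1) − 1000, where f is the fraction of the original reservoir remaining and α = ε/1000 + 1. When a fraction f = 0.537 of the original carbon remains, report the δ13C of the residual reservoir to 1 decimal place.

-3.4 per mil

Rayleigh residual: δ_res = (δ₀ + 1000)·f^(α−1) − 1000
α = ε/1000 + 1 = 0.98370, so α − 1 = -0.01630
f^(α−1) = 0.537^(-0.01630) = 1.010186
δ_res = (-13.4 + 1000) × 1.010186 − 1000 = 996.650 − 1000 = -3.35 per mil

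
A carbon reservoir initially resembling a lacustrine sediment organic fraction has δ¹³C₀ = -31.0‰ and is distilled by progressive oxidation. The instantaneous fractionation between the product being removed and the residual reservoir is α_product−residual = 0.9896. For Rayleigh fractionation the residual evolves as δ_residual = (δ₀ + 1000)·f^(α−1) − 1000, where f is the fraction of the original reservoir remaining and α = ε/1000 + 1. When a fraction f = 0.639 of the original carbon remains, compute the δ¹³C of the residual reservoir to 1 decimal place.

Rayleigh residual: δ_res = (δ₀ + 1000)·f^(α−1) − 1000
α − 1 = -0.01040
f^(α−1) = 0.639^(-0.01040) = 1.004669
δ_res = (-31.0 + 1000) × 1.004669 − 1000 = 973.524 − 1000 = -26.48‰

-26.5‰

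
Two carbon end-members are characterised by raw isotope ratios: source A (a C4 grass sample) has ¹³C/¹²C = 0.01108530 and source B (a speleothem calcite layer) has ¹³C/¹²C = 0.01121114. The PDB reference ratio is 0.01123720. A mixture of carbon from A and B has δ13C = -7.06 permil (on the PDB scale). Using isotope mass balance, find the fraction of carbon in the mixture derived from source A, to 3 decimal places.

δ_A = (0.01108530/0.01123720 − 1)×1000 = (0.986482 − 1)×1000 = -13.518 permil
δ_B = (0.01121114/0.01123720 − 1)×1000 = (0.997681 − 1)×1000 = -2.319 permil
f_A = (δ_mix − δ_B)/(δ_A − δ_B) = (-7.06 − (-2.319))/(-13.518 − (-2.319))
f_A = -4.741 / -11.199 = 0.4234

0.423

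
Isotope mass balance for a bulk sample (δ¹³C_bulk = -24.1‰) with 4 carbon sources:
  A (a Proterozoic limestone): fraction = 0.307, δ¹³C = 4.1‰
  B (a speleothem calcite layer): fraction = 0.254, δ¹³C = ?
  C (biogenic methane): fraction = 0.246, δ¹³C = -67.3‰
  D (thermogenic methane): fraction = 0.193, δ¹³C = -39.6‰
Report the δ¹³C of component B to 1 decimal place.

Isotope mass balance: δ_bulk = Σ fᵢ·δᵢ.
-24.1 = 0.307×(4.1) + 0.254×δ_B + 0.246×(-67.3) + 0.193×(-39.6)
0.254·δ_B = -24.1 − (-22.940) = -1.160
δ_B = -1.160 / 0.254 = -4.57‰

-4.6‰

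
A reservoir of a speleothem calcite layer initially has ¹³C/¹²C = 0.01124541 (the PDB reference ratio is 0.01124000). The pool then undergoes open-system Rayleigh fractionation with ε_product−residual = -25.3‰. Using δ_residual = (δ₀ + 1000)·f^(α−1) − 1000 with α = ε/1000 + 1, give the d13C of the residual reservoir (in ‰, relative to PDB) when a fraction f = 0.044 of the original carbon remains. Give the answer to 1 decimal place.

82.8‰

δ₀ = (0.01124541/0.01124000 − 1)×1000 = (1.000481 − 1)×1000 = 0.481‰
α − 1 = ε/1000 = -0.0253
f^(α−1) = 0.044^(-0.0253) = 1.082233
δ_res = (0.481 + 1000) × 1.082233 − 1000 = 1082.754 − 1000 = 82.75‰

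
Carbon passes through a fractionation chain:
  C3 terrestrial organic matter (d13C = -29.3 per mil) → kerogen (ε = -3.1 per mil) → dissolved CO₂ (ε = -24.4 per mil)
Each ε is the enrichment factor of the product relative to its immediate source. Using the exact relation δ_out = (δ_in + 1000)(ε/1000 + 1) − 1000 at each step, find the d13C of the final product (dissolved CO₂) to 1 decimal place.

step 1: δ = (-29.30 + 1000)·(-3.1/1000 + 1) − 1000 = -32.31 per mil
step 2: δ = (-32.31 + 1000)·(-24.4/1000 + 1) − 1000 = -55.92 per mil

-55.9 per mil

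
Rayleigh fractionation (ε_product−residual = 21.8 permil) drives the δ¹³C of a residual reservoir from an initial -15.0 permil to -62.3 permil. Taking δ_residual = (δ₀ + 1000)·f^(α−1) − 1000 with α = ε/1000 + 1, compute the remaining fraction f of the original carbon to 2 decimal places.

0.10

α − 1 = ε/1000 = 0.0218
(δ_res + 1000)/(δ₀ + 1000) = (-62.3 + 1000)/(-15.0 + 1000) = 937.7/985.0 = 0.951980
f = 0.951980^(1/0.0218) = exp(ln(0.951980)/0.0218) = exp(-0.04921/0.0218)
f = exp(-2.2574) = 0.1046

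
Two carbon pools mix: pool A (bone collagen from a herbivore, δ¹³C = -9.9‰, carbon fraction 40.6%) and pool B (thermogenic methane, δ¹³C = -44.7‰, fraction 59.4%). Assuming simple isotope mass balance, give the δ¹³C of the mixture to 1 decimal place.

δ_mix = f_A·δ_A + f_B·δ_B
δ_mix = 0.406 × (-9.9) + 0.594 × (-44.7)
δ_mix = -4.02 + -26.55 = -30.57‰

-30.6‰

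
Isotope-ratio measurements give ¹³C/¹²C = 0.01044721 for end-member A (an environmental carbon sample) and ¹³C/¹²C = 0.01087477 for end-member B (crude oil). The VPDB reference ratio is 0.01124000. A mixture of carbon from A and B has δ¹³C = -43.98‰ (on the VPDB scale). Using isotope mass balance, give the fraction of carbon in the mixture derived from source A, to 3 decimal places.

0.302

δ_A = (0.01044721/0.01124000 − 1)×1000 = (0.929467 − 1)×1000 = -70.533‰
δ_B = (0.01087477/0.01124000 − 1)×1000 = (0.967506 − 1)×1000 = -32.494‰
f_A = (δ_mix − δ_B)/(δ_A − δ_B) = (-43.98 − (-32.494))/(-70.533 − (-32.494))
f_A = -11.486 / -38.039 = 0.3020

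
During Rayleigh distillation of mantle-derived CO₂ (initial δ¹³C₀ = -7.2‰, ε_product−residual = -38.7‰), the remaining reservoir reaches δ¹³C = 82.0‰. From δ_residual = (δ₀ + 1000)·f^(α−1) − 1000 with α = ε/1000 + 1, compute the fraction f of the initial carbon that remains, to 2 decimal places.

α − 1 = ε/1000 = -0.0387
(δ_res + 1000)/(δ₀ + 1000) = (82.0 + 1000)/(-7.2 + 1000) = 1082.0/992.8 = 1.089847
f = 1.089847^(1/-0.0387) = exp(ln(1.089847)/-0.0387) = exp(0.08604/-0.0387)
f = exp(-2.2232) = 0.1083

0.11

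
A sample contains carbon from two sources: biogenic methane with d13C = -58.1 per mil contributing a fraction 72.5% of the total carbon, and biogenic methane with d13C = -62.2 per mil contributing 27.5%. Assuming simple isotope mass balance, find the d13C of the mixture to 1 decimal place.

-59.2 per mil

δ_mix = f_A·δ_A + f_B·δ_B
δ_mix = 0.725 × (-58.1) + 0.275 × (-62.2)
δ_mix = -42.12 + -17.11 = -59.23 per mil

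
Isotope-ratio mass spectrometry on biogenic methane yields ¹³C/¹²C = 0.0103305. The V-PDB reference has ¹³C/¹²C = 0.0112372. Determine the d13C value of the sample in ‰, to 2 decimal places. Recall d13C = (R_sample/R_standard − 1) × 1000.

-80.69‰

d13C = (R_sample / R_standard − 1) × 1000
R_sample / R_standard = 0.0103305 / 0.0112372 = 0.919313
d13C = (0.919313 − 1) × 1000 = -80.687‰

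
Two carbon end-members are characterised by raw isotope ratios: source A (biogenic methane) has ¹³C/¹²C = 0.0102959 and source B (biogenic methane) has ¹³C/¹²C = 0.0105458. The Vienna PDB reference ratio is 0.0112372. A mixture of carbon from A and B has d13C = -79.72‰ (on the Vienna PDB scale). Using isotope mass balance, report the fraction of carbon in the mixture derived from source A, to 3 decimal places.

0.818

δ_A = (0.0102959/0.0112372 − 1)×1000 = (0.916234 − 1)×1000 = -83.766‰
δ_B = (0.0105458/0.0112372 − 1)×1000 = (0.938472 − 1)×1000 = -61.528‰
f_A = (δ_mix − δ_B)/(δ_A − δ_B) = (-79.72 − (-61.528))/(-83.766 − (-61.528))
f_A = -18.192 / -22.239 = 0.8180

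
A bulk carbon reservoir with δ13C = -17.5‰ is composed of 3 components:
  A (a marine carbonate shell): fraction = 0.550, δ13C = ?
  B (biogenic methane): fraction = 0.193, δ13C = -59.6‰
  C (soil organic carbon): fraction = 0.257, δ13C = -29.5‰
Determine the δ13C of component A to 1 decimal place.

Isotope mass balance: δ_bulk = Σ fᵢ·δᵢ.
-17.5 = 0.550×δ_A + 0.193×(-59.6) + 0.257×(-29.5)
0.550·δ_A = -17.5 − (-19.084) = 1.584
δ_A = 1.584 / 0.550 = 2.88‰

2.9‰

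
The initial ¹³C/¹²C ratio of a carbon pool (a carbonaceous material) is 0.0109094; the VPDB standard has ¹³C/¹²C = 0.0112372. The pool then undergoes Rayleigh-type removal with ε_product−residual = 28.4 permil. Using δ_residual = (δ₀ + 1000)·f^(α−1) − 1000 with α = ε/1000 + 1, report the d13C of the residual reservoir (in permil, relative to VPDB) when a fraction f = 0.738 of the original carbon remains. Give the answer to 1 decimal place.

δ₀ = (0.0109094/0.0112372 − 1)×1000 = (0.970829 − 1)×1000 = -29.171 permil
α − 1 = ε/1000 = 0.0284
f^(α−1) = 0.738^(0.0284) = 0.991409
δ_res = (-29.171 + 1000) × 0.991409 − 1000 = 962.489 − 1000 = -37.51 permil

-37.5 permil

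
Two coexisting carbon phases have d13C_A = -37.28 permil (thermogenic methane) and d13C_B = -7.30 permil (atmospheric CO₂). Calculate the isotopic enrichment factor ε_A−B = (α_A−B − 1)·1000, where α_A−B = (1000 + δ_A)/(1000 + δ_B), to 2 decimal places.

-30.20 permil

α_A−B = (1000 + -37.28) / (1000 + -7.30) = 962.72 / 992.70 = 0.969800
ε_A−B = (0.969800 − 1) × 1000 = -30.200 permil
(The approximation ε ≈ δ_A − δ_B would give -29.98 permil.)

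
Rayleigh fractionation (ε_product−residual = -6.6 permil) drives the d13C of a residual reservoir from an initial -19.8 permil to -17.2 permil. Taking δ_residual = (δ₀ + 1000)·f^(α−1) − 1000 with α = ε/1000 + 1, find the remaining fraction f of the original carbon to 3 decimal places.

0.669

α − 1 = ε/1000 = -0.0066
(δ_res + 1000)/(δ₀ + 1000) = (-17.2 + 1000)/(-19.8 + 1000) = 982.8/980.2 = 1.002653
f = 1.002653^(1/-0.0066) = exp(ln(1.002653)/-0.0066) = exp(0.00265/-0.0066)
f = exp(-0.4014) = 0.6694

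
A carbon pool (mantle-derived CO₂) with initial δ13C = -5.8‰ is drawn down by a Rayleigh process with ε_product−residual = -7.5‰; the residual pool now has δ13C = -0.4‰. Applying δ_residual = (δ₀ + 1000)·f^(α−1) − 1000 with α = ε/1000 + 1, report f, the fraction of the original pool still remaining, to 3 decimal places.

0.486

α − 1 = ε/1000 = -0.0075
(δ_res + 1000)/(δ₀ + 1000) = (-0.4 + 1000)/(-5.8 + 1000) = 999.6/994.2 = 1.005432
f = 1.005432^(1/-0.0075) = exp(ln(1.005432)/-0.0075) = exp(0.00542/-0.0075)
f = exp(-0.7222) = 0.4857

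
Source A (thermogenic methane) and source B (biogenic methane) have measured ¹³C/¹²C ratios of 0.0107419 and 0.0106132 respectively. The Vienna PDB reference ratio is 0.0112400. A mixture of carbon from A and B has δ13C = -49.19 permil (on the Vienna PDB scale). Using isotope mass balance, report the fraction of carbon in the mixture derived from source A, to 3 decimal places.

0.574

δ_A = (0.0107419/0.0112400 − 1)×1000 = (0.955685 − 1)×1000 = -44.315 permil
δ_B = (0.0106132/0.0112400 − 1)×1000 = (0.944235 − 1)×1000 = -55.765 permil
f_A = (δ_mix − δ_B)/(δ_A − δ_B) = (-49.19 − (-55.765))/(-44.315 − (-55.765))
f_A = 6.575 / 11.450 = 0.5742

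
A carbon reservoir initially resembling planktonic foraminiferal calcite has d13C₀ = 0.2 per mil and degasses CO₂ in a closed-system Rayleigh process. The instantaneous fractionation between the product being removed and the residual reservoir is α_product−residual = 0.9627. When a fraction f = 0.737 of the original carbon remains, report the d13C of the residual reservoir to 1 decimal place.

11.7 per mil

Rayleigh residual: δ_res = (δ₀ + 1000)·f^(α−1) − 1000
α − 1 = -0.03730
f^(α−1) = 0.737^(-0.03730) = 1.011448
δ_res = (0.2 + 1000) × 1.011448 − 1000 = 1011.650 − 1000 = 11.65 per mil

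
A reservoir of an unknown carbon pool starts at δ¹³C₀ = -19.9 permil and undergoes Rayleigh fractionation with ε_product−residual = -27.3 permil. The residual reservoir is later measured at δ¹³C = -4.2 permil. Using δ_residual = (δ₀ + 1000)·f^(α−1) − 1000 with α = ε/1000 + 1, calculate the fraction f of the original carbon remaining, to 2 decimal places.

α − 1 = ε/1000 = -0.0273
(δ_res + 1000)/(δ₀ + 1000) = (-4.2 + 1000)/(-19.9 + 1000) = 995.8/980.1 = 1.016019
f = 1.016019^(1/-0.0273) = exp(ln(1.016019)/-0.0273) = exp(0.01589/-0.0273)
f = exp(-0.5821) = 0.5587

0.56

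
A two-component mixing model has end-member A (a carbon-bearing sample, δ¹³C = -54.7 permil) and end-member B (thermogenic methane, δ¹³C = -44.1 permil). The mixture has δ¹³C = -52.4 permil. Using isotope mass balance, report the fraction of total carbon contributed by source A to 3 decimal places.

0.783

δ_mix = f_A·δ_A + (1 − f_A)·δ_B  ⇒  f_A = (δ_mix − δ_B)/(δ_A − δ_B)
f_A = (-52.4 − (-44.1)) / (-54.7 − (-44.1))
f_A = -8.3 / -10.6 = 0.7830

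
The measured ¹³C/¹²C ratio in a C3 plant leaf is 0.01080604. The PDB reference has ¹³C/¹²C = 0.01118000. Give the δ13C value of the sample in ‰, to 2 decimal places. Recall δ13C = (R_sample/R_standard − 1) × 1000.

-33.45‰

δ13C = (R_sample / R_standard − 1) × 1000
R_sample / R_standard = 0.01080604 / 0.01118000 = 0.966551
δ13C = (0.966551 − 1) × 1000 = -33.449‰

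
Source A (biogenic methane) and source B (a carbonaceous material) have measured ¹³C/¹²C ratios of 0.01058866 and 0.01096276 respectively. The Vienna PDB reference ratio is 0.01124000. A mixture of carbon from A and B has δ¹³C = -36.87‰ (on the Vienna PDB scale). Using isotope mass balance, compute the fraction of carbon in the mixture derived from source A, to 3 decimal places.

δ_A = (0.01058866/0.01124000 − 1)×1000 = (0.942052 − 1)×1000 = -57.948‰
δ_B = (0.01096276/0.01124000 − 1)×1000 = (0.975335 − 1)×1000 = -24.665‰
f_A = (δ_mix − δ_B)/(δ_A − δ_B) = (-36.87 − (-24.665))/(-57.948 − (-24.665))
f_A = -12.205 / -33.283 = 0.3667

0.367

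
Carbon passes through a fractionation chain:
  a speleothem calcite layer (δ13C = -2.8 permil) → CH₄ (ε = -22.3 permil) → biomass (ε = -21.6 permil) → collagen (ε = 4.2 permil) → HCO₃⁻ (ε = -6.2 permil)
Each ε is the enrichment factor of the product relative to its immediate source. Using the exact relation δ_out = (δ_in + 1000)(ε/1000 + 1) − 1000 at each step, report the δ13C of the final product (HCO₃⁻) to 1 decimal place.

-48.0 permil

step 1: δ = (-2.80 + 1000)·(-22.3/1000 + 1) − 1000 = -25.04 permil
step 2: δ = (-25.04 + 1000)·(-21.6/1000 + 1) − 1000 = -46.10 permil
step 3: δ = (-46.10 + 1000)·(4.2/1000 + 1) − 1000 = -42.09 permil
step 4: δ = (-42.09 + 1000)·(-6.2/1000 + 1) − 1000 = -48.03 permil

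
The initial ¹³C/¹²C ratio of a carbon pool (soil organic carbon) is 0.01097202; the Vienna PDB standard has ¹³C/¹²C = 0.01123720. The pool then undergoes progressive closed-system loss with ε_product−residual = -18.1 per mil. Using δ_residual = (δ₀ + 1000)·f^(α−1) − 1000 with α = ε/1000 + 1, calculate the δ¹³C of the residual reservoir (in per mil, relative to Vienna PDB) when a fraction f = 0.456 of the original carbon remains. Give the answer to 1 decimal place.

δ₀ = (0.01097202/0.01123720 − 1)×1000 = (0.976402 − 1)×1000 = -23.598 per mil
α − 1 = ε/1000 = -0.0181
f^(α−1) = 0.456^(-0.0181) = 1.014315
δ_res = (-23.598 + 1000) × 1.014315 − 1000 = 990.379 − 1000 = -9.62 per mil

-9.6 per mil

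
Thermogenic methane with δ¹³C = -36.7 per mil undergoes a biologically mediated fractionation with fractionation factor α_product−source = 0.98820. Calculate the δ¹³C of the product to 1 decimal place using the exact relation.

δ_product = (δ_source + 1000)·α − 1000
δ_product = (-36.7 + 1000) × 0.98820 − 1000
δ_product = 951.933 − 1000 = -48.07 per mil

-48.1 per mil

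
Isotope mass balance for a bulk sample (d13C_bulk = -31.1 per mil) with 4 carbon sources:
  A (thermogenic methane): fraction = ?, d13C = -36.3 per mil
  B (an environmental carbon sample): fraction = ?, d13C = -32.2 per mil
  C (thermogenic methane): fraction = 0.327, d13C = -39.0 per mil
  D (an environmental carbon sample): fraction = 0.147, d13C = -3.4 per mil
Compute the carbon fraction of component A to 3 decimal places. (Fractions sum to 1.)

Let f_A and f_B be the unknown fractions; fractions sum to 1 so f_A + f_B = 0.526.
Mass balance: Σ fᵢ·δᵢ = δ_bulk ⇒ f_A·(-36.3) + f_B·(-32.2) = -31.1 − (-13.253) = -17.847
Substitute f_B = 0.526 − f_A:
f_A·(-36.3 − -32.2) = -17.847 − 0.526×(-32.2) = -0.910
f_A = -0.910 / -4.1 = 0.2220

0.222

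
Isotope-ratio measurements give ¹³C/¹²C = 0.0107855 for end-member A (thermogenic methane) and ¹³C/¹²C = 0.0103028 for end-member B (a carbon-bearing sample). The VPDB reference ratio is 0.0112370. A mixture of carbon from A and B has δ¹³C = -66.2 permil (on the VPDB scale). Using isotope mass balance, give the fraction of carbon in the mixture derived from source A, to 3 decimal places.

0.394

δ_A = (0.0107855/0.0112370 − 1)×1000 = (0.959820 − 1)×1000 = -40.180 permil
δ_B = (0.0103028/0.0112370 − 1)×1000 = (0.916864 − 1)×1000 = -83.136 permil
f_A = (δ_mix − δ_B)/(δ_A − δ_B) = (-66.2 − (-83.136))/(-40.180 − (-83.136))
f_A = 16.936 / 42.956 = 0.3943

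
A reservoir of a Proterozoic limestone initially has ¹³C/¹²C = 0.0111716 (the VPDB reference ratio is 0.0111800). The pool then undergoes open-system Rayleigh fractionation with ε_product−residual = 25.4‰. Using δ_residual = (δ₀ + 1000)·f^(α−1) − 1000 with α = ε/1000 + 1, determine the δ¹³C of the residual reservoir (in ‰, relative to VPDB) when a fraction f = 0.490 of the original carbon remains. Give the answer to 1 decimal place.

-18.7‰

δ₀ = (0.0111716/0.0111800 − 1)×1000 = (0.999249 − 1)×1000 = -0.751‰
α − 1 = ε/1000 = 0.0254
f^(α−1) = 0.490^(0.0254) = 0.982044
δ_res = (-0.751 + 1000) × 0.982044 − 1000 = 981.306 − 1000 = -18.69‰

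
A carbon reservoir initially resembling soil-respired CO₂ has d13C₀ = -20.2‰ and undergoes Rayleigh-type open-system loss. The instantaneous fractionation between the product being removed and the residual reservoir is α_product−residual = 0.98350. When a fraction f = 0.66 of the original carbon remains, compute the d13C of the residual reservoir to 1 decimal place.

Rayleigh residual: δ_res = (δ₀ + 1000)·f^(α−1) − 1000
α − 1 = -0.01650
f^(α−1) = 0.66^(-0.01650) = 1.006880
δ_res = (-20.2 + 1000) × 1.006880 − 1000 = 986.541 − 1000 = -13.46‰

-13.5‰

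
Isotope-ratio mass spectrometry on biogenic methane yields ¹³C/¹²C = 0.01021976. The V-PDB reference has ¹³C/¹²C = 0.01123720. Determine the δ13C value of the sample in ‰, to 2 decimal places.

-90.54‰

δ13C = (R_sample / R_standard − 1) × 1000
R_sample / R_standard = 0.01021976 / 0.01123720 = 0.909458
δ13C = (0.909458 − 1) × 1000 = -90.542‰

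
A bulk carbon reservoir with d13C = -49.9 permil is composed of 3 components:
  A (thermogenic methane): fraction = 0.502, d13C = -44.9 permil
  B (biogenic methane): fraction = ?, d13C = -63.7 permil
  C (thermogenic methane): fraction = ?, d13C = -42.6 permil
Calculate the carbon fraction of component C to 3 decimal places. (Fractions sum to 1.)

0.207

Let f_C and f_B be the unknown fractions; fractions sum to 1 so f_C + f_B = 0.498.
Mass balance: Σ fᵢ·δᵢ = δ_bulk ⇒ f_C·(-42.6) + f_B·(-63.7) = -49.9 − (-22.540) = -27.360
Substitute f_B = 0.498 − f_C:
f_C·(-42.6 − -63.7) = -27.360 − 0.498×(-63.7) = 4.362
f_C = 4.362 / 21.1 = 0.2067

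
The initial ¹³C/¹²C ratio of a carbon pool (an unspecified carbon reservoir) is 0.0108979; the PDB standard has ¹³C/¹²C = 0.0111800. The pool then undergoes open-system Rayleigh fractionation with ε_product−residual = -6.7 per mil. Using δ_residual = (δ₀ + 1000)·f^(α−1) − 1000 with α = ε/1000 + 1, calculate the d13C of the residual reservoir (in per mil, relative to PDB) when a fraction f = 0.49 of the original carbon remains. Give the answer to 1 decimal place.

δ₀ = (0.0108979/0.0111800 − 1)×1000 = (0.974767 − 1)×1000 = -25.233 per mil
α − 1 = ε/1000 = -0.0067
f^(α−1) = 0.49^(-0.0067) = 1.004791
δ_res = (-25.233 + 1000) × 1.004791 − 1000 = 979.437 − 1000 = -20.56 per mil

-20.6 per mil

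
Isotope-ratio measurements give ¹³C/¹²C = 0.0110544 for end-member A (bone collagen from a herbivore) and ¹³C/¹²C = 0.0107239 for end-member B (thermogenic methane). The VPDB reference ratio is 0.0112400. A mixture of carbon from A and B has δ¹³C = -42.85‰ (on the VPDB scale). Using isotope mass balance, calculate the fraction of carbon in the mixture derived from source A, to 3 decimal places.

δ_A = (0.0110544/0.0112400 − 1)×1000 = (0.983488 − 1)×1000 = -16.512‰
δ_B = (0.0107239/0.0112400 − 1)×1000 = (0.954084 − 1)×1000 = -45.916‰
f_A = (δ_mix − δ_B)/(δ_A − δ_B) = (-42.85 − (-45.916))/(-16.512 − (-45.916))
f_A = 3.066 / 29.404 = 0.1043

0.104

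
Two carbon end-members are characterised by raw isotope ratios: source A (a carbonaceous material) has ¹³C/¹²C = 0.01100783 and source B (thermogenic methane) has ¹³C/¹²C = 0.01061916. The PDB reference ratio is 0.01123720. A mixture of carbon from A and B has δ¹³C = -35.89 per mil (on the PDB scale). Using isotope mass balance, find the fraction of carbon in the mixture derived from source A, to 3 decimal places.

δ_A = (0.01100783/0.01123720 − 1)×1000 = (0.979588 − 1)×1000 = -20.412 per mil
δ_B = (0.01061916/0.01123720 − 1)×1000 = (0.945001 − 1)×1000 = -54.999 per mil
f_A = (δ_mix − δ_B)/(δ_A − δ_B) = (-35.89 − (-54.999))/(-20.412 − (-54.999))
f_A = 19.109 / 34.588 = 0.5525

0.552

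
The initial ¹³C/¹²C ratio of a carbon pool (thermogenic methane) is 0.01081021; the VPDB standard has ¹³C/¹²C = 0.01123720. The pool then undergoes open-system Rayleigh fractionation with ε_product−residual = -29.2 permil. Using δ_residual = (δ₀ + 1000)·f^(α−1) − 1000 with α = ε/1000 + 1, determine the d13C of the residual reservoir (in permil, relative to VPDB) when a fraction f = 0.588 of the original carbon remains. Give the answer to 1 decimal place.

δ₀ = (0.01081021/0.01123720 − 1)×1000 = (0.962002 − 1)×1000 = -37.998 permil
α − 1 = ε/1000 = -0.0292
f^(α−1) = 0.588^(-0.0292) = 1.015627
δ_res = (-37.998 + 1000) × 1.015627 − 1000 = 977.035 − 1000 = -22.96 permil

-23.0 permil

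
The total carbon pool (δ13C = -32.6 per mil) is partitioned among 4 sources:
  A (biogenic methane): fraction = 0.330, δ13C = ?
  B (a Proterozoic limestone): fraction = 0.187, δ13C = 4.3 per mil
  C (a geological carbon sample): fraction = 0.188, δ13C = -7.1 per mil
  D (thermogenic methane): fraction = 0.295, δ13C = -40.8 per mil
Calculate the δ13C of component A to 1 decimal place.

Isotope mass balance: δ_bulk = Σ fᵢ·δᵢ.
-32.6 = 0.330×δ_A + 0.187×(4.3) + 0.188×(-7.1) + 0.295×(-40.8)
0.330·δ_A = -32.6 − (-12.567) = -20.033
δ_A = -20.033 / 0.330 = -60.71 per mil

-60.7 per mil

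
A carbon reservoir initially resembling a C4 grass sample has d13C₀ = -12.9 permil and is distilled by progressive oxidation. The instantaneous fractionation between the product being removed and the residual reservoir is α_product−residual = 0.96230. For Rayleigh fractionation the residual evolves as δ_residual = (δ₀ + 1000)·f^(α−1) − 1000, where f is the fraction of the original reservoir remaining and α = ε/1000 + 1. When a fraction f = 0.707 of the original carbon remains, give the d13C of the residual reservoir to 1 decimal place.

0.1 permil

Rayleigh residual: δ_res = (δ₀ + 1000)·f^(α−1) − 1000
α − 1 = -0.03770
f^(α−1) = 0.707^(-0.03770) = 1.013157
δ_res = (-12.9 + 1000) × 1.013157 − 1000 = 1000.088 − 1000 = 0.09 permil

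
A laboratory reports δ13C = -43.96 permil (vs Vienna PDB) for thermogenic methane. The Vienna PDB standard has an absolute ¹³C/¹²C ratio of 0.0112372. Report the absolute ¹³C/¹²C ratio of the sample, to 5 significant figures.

0.010743

R_sample = R_standard × (δ13C/1000 + 1)
R_sample = 0.0112372 × (-43.96/1000 + 1) = 0.0112372 × 0.956040
R_sample = 0.0107432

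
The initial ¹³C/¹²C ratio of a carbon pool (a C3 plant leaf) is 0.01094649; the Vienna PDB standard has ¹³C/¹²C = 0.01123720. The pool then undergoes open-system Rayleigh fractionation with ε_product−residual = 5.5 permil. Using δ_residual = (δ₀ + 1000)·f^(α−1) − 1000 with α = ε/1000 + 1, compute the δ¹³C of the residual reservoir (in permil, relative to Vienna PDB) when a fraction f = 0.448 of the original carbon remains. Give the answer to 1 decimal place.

-30.2 permil

δ₀ = (0.01094649/0.01123720 − 1)×1000 = (0.974130 − 1)×1000 = -25.870 permil
α − 1 = ε/1000 = 0.0055
f^(α−1) = 0.448^(0.0055) = 0.995593
δ_res = (-25.870 + 1000) × 0.995593 − 1000 = 969.837 − 1000 = -30.16 permil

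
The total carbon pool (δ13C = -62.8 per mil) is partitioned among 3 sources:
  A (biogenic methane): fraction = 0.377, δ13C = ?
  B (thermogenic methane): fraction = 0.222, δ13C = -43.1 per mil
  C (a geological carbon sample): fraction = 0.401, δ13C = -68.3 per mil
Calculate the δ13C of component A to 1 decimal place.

-68.6 per mil

Isotope mass balance: δ_bulk = Σ fᵢ·δᵢ.
-62.8 = 0.377×δ_A + 0.222×(-43.1) + 0.401×(-68.3)
0.377·δ_A = -62.8 − (-36.957) = -25.843
δ_A = -25.843 / 0.377 = -68.55 per mil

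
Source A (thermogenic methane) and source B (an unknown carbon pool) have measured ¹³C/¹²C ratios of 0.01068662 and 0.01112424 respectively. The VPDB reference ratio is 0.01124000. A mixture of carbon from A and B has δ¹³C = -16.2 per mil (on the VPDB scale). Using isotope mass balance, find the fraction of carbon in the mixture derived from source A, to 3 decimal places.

δ_A = (0.01068662/0.01124000 − 1)×1000 = (0.950767 − 1)×1000 = -49.233 per mil
δ_B = (0.01112424/0.01124000 − 1)×1000 = (0.989701 − 1)×1000 = -10.299 per mil
f_A = (δ_mix − δ_B)/(δ_A − δ_B) = (-16.2 − (-10.299))/(-49.233 − (-10.299))
f_A = -5.901 / -38.934 = 0.1516

0.152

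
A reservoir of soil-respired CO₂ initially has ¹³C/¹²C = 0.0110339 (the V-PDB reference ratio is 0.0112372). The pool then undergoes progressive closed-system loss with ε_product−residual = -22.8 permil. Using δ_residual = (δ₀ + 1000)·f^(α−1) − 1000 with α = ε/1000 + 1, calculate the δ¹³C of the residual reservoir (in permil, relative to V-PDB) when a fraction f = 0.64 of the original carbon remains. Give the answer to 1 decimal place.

-8.0 permil

δ₀ = (0.0110339/0.0112372 − 1)×1000 = (0.981908 − 1)×1000 = -18.092 permil
α − 1 = ε/1000 = -0.0228
f^(α−1) = 0.64^(-0.0228) = 1.010227
δ_res = (-18.092 + 1000) × 1.010227 − 1000 = 991.951 − 1000 = -8.05 permil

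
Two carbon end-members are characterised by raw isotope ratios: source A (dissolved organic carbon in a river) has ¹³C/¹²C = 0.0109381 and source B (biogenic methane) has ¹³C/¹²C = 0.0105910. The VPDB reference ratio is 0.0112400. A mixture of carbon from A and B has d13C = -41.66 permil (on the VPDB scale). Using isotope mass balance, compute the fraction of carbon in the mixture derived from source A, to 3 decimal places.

δ_A = (0.0109381/0.0112400 − 1)×1000 = (0.973141 − 1)×1000 = -26.859 permil
δ_B = (0.0105910/0.0112400 − 1)×1000 = (0.942260 − 1)×1000 = -57.740 permil
f_A = (δ_mix − δ_B)/(δ_A − δ_B) = (-41.66 − (-57.740))/(-26.859 − (-57.740))
f_A = 16.080 / 30.881 = 0.5207

0.521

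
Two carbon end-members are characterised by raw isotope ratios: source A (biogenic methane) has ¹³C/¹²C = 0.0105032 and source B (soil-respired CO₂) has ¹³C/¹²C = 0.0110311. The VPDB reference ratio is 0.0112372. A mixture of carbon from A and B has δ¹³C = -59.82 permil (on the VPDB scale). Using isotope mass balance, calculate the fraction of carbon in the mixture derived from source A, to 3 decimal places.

0.883

δ_A = (0.0105032/0.0112372 − 1)×1000 = (0.934681 − 1)×1000 = -65.319 permil
δ_B = (0.0110311/0.0112372 − 1)×1000 = (0.981659 − 1)×1000 = -18.341 permil
f_A = (δ_mix − δ_B)/(δ_A − δ_B) = (-59.82 − (-18.341))/(-65.319 − (-18.341))
f_A = -41.479 / -46.978 = 0.8829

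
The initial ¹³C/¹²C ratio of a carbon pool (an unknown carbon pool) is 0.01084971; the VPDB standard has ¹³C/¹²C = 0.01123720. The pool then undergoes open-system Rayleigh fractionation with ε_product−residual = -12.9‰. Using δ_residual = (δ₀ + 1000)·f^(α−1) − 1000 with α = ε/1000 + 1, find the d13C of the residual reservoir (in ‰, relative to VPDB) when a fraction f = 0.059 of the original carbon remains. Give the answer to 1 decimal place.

1.4‰

δ₀ = (0.01084971/0.01123720 − 1)×1000 = (0.965517 − 1)×1000 = -34.483‰
α − 1 = ε/1000 = -0.0129
f^(α−1) = 0.059^(-0.0129) = 1.037184
δ_res = (-34.483 + 1000) × 1.037184 − 1000 = 1001.419 − 1000 = 1.42‰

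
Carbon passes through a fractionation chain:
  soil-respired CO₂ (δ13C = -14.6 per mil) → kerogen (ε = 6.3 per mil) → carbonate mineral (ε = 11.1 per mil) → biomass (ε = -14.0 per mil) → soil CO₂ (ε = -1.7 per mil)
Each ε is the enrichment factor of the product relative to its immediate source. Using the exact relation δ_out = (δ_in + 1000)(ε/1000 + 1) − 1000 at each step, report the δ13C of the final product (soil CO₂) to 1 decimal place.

step 1: δ = (-14.60 + 1000)·(6.3/1000 + 1) − 1000 = -8.39 per mil
step 2: δ = (-8.39 + 1000)·(11.1/1000 + 1) − 1000 = 2.61 per mil
step 3: δ = (2.61 + 1000)·(-14.0/1000 + 1) − 1000 = -11.42 per mil
step 4: δ = (-11.42 + 1000)·(-1.7/1000 + 1) − 1000 = -13.10 per mil

-13.1 per mil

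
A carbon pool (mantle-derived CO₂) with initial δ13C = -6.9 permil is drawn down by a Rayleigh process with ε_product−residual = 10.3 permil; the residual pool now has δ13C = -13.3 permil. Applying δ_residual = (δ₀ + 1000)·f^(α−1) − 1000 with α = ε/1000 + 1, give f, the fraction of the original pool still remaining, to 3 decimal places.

α − 1 = ε/1000 = 0.0103
(δ_res + 1000)/(δ₀ + 1000) = (-13.3 + 1000)/(-6.9 + 1000) = 986.7/993.1 = 0.993556
f = 0.993556^(1/0.0103) = exp(ln(0.993556)/0.0103) = exp(-0.00647/0.0103)
f = exp(-0.6277) = 0.5338

0.534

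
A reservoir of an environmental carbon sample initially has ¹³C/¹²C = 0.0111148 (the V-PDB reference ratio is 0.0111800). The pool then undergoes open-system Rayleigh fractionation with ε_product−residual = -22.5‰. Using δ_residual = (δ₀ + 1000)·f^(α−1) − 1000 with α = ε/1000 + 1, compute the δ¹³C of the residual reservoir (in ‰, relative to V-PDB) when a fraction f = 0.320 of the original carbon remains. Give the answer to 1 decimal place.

20.0‰

δ₀ = (0.0111148/0.0111800 − 1)×1000 = (0.994168 − 1)×1000 = -5.832‰
α − 1 = ε/1000 = -0.0225
f^(α−1) = 0.320^(-0.0225) = 1.025969
δ_res = (-5.832 + 1000) × 1.025969 − 1000 = 1019.985 − 1000 = 19.99‰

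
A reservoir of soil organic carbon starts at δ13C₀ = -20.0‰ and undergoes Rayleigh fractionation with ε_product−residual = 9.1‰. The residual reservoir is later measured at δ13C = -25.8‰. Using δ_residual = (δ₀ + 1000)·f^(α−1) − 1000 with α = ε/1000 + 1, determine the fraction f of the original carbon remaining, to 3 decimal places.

0.521

α − 1 = ε/1000 = 0.0091
(δ_res + 1000)/(δ₀ + 1000) = (-25.8 + 1000)/(-20.0 + 1000) = 974.2/980.0 = 0.994082
f = 0.994082^(1/0.0091) = exp(ln(0.994082)/0.0091) = exp(-0.00594/0.0091)
f = exp(-0.6523) = 0.5208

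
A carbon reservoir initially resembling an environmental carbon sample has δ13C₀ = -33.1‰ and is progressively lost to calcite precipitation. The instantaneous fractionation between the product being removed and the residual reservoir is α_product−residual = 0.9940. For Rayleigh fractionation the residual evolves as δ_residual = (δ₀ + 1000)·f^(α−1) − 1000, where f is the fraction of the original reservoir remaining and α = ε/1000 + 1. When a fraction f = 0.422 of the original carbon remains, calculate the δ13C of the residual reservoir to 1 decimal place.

Rayleigh residual: δ_res = (δ₀ + 1000)·f^(α−1) − 1000
α − 1 = -0.00600
f^(α−1) = 0.422^(-0.00600) = 1.005190
δ_res = (-33.1 + 1000) × 1.005190 − 1000 = 971.918 − 1000 = -28.08‰

-28.1‰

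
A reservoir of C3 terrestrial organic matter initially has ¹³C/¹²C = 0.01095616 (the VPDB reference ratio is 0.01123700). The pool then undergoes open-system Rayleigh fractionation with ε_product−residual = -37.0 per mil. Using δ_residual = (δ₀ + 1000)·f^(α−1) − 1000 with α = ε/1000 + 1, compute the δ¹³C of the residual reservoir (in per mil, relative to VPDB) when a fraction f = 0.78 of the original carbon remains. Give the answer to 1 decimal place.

-16.0 per mil

δ₀ = (0.01095616/0.01123700 − 1)×1000 = (0.975008 − 1)×1000 = -24.992 per mil
α − 1 = ε/1000 = -0.0370
f^(α−1) = 0.78^(-0.0370) = 1.009235
δ_res = (-24.992 + 1000) × 1.009235 − 1000 = 984.012 − 1000 = -15.99 per mil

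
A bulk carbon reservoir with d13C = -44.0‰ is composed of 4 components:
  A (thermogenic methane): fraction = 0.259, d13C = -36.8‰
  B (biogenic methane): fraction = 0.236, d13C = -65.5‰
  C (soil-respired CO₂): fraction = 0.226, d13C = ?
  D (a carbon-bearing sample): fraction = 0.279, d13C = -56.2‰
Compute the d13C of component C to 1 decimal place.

Isotope mass balance: δ_bulk = Σ fᵢ·δᵢ.
-44.0 = 0.259×(-36.8) + 0.236×(-65.5) + 0.226×δ_C + 0.279×(-56.2)
0.226·δ_C = -44.0 − (-40.669) = -3.331
δ_C = -3.331 / 0.226 = -14.74‰

-14.7‰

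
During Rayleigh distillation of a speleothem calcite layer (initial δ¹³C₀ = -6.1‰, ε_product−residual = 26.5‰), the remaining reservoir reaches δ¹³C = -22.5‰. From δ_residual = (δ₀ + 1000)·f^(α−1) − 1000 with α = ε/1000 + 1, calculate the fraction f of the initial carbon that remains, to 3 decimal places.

α − 1 = ε/1000 = 0.0265
(δ_res + 1000)/(δ₀ + 1000) = (-22.5 + 1000)/(-6.1 + 1000) = 977.5/993.9 = 0.983499
f = 0.983499^(1/0.0265) = exp(ln(0.983499)/0.0265) = exp(-0.01664/0.0265)
f = exp(-0.6279) = 0.5337

0.534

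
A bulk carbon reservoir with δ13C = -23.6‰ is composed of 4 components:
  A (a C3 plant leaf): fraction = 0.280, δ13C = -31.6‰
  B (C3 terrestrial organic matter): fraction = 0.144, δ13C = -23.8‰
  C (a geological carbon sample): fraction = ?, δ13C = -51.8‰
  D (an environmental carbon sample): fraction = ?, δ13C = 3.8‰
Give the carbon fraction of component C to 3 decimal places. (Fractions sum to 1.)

0.243

Let f_C and f_D be the unknown fractions; fractions sum to 1 so f_C + f_D = 0.576.
Mass balance: Σ fᵢ·δᵢ = δ_bulk ⇒ f_C·(-51.8) + f_D·(3.8) = -23.6 − (-12.275) = -11.325
Substitute f_D = 0.576 − f_C:
f_C·(-51.8 − 3.8) = -11.325 − 0.576×(3.8) = -13.514
f_C = -13.514 / -55.6 = 0.2431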